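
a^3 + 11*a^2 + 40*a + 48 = (a + 3)*(a + 4)^2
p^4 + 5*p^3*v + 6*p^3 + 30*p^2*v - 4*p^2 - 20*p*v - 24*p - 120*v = (p - 2)*(p + 2)*(p + 6)*(p + 5*v)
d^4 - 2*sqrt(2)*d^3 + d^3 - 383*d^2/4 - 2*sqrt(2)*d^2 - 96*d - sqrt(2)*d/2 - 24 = (d + 1/2)^2*(d - 8*sqrt(2))*(d + 6*sqrt(2))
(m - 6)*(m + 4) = m^2 - 2*m - 24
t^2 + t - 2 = (t - 1)*(t + 2)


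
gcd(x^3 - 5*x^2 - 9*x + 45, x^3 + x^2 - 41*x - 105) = x + 3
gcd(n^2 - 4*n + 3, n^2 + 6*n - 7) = n - 1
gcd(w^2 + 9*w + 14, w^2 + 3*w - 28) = w + 7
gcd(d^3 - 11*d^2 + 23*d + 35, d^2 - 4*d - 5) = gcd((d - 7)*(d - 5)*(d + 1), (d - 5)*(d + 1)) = d^2 - 4*d - 5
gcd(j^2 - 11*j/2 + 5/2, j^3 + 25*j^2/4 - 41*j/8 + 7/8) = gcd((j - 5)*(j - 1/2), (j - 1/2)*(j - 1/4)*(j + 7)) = j - 1/2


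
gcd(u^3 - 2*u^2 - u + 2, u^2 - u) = u - 1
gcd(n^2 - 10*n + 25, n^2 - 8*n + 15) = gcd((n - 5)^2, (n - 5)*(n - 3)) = n - 5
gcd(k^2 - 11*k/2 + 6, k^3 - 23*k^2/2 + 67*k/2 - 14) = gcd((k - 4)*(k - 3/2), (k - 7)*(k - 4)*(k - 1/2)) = k - 4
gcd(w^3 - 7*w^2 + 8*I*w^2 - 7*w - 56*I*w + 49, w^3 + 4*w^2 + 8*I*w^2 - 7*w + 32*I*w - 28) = w^2 + 8*I*w - 7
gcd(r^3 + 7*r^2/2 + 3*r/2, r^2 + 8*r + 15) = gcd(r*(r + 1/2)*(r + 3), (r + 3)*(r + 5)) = r + 3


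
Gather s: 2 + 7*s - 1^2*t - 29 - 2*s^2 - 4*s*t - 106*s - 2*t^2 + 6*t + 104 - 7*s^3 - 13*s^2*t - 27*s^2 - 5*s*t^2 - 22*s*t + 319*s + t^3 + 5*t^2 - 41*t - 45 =-7*s^3 + s^2*(-13*t - 29) + s*(-5*t^2 - 26*t + 220) + t^3 + 3*t^2 - 36*t + 32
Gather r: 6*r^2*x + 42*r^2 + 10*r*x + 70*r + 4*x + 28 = r^2*(6*x + 42) + r*(10*x + 70) + 4*x + 28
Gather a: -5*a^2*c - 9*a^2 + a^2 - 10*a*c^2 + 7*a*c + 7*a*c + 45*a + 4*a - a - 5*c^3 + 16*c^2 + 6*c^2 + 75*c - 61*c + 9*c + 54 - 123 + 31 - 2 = a^2*(-5*c - 8) + a*(-10*c^2 + 14*c + 48) - 5*c^3 + 22*c^2 + 23*c - 40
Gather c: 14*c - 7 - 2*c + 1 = 12*c - 6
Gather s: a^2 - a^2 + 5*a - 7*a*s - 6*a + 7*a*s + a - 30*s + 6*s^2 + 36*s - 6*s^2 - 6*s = 0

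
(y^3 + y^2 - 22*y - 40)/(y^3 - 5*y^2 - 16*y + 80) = (y + 2)/(y - 4)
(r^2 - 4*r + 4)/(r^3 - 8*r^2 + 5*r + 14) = (r - 2)/(r^2 - 6*r - 7)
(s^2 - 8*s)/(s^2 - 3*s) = (s - 8)/(s - 3)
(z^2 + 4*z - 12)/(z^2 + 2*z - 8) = (z + 6)/(z + 4)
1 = 1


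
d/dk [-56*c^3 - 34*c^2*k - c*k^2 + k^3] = -34*c^2 - 2*c*k + 3*k^2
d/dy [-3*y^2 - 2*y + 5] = -6*y - 2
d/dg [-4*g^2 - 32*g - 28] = -8*g - 32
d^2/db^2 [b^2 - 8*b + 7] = 2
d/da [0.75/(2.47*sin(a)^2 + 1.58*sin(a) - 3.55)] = -(3.705*sin(a) + 1.185)*cos(a)/(2.47*sin(a)^2 + 1.58*sin(a) - 3.55)^2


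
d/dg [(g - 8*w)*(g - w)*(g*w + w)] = w*(3*g^2 - 18*g*w + 2*g + 8*w^2 - 9*w)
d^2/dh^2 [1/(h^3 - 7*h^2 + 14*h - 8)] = 2*((7 - 3*h)*(h^3 - 7*h^2 + 14*h - 8) + (3*h^2 - 14*h + 14)^2)/(h^3 - 7*h^2 + 14*h - 8)^3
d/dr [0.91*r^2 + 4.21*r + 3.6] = 1.82*r + 4.21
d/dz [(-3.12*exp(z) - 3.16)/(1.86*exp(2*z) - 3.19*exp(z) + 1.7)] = (5.8032*exp(2*z) + 11.7552*exp(z) - 15.3844)*exp(z)/(3.4596*exp(4*z) - 11.8668*exp(3*z) + 16.5001*exp(2*z) - 10.846*exp(z) + 2.89)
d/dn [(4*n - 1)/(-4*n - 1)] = -8/(4*n + 1)^2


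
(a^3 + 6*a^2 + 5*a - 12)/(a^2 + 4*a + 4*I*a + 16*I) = (a^2 + 2*a - 3)/(a + 4*I)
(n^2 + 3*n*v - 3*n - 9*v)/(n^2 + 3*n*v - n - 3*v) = (n - 3)/(n - 1)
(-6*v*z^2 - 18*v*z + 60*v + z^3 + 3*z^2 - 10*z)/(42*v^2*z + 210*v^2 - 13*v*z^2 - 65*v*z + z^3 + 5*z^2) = (z - 2)/(-7*v + z)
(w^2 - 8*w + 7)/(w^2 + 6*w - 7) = (w - 7)/(w + 7)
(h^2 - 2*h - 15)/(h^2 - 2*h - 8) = (-h^2 + 2*h + 15)/(-h^2 + 2*h + 8)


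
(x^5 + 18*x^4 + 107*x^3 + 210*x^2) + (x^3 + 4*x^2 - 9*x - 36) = x^5 + 18*x^4 + 108*x^3 + 214*x^2 - 9*x - 36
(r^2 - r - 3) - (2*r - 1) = r^2 - 3*r - 2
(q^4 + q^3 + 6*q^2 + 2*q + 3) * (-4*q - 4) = -4*q^5 - 8*q^4 - 28*q^3 - 32*q^2 - 20*q - 12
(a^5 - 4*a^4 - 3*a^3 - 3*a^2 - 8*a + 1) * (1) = a^5 - 4*a^4 - 3*a^3 - 3*a^2 - 8*a + 1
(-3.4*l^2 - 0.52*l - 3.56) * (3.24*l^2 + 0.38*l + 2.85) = -11.016*l^4 - 2.9768*l^3 - 21.422*l^2 - 2.8348*l - 10.146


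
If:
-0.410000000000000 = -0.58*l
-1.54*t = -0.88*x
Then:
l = 0.71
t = 0.571428571428571*x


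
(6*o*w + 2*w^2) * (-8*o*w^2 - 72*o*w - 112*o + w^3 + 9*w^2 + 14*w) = -48*o^2*w^3 - 432*o^2*w^2 - 672*o^2*w - 10*o*w^4 - 90*o*w^3 - 140*o*w^2 + 2*w^5 + 18*w^4 + 28*w^3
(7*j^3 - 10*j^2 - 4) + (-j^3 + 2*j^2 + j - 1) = 6*j^3 - 8*j^2 + j - 5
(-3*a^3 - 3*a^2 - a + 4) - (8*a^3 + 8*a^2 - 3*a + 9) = -11*a^3 - 11*a^2 + 2*a - 5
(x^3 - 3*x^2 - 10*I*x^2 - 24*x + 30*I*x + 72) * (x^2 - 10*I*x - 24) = x^5 - 3*x^4 - 20*I*x^4 - 148*x^3 + 60*I*x^3 + 444*x^2 + 480*I*x^2 + 576*x - 1440*I*x - 1728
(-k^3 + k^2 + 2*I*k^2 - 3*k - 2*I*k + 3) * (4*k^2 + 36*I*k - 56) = -4*k^5 + 4*k^4 - 28*I*k^4 - 28*k^3 + 28*I*k^3 + 28*k^2 - 220*I*k^2 + 168*k + 220*I*k - 168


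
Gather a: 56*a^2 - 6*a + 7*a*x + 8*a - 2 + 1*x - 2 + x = 56*a^2 + a*(7*x + 2) + 2*x - 4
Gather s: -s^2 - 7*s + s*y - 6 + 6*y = -s^2 + s*(y - 7) + 6*y - 6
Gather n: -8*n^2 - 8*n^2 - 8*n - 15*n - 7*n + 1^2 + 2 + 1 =-16*n^2 - 30*n + 4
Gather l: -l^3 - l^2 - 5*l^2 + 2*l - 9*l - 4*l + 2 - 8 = -l^3 - 6*l^2 - 11*l - 6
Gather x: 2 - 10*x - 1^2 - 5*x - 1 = -15*x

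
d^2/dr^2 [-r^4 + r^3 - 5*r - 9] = 6*r*(1 - 2*r)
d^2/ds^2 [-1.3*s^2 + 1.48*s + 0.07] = -2.60000000000000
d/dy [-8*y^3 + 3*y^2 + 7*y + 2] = -24*y^2 + 6*y + 7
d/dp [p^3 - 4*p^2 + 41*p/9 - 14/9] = 3*p^2 - 8*p + 41/9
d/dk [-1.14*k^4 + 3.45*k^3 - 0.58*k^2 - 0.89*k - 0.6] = -4.56*k^3 + 10.35*k^2 - 1.16*k - 0.89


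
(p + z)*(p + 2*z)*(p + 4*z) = p^3 + 7*p^2*z + 14*p*z^2 + 8*z^3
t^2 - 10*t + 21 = (t - 7)*(t - 3)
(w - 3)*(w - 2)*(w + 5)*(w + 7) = w^4 + 7*w^3 - 19*w^2 - 103*w + 210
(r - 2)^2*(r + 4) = r^3 - 12*r + 16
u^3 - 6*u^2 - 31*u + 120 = (u - 8)*(u - 3)*(u + 5)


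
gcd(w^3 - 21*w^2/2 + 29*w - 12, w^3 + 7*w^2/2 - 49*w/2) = 1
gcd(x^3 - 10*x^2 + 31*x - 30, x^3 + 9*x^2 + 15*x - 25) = 1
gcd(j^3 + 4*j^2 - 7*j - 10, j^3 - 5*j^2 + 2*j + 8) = j^2 - j - 2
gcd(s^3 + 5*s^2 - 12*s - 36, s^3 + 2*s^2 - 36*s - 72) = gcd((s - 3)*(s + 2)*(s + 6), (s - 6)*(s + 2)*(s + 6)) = s^2 + 8*s + 12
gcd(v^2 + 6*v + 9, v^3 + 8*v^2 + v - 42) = v + 3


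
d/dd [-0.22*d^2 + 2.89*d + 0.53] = 2.89 - 0.44*d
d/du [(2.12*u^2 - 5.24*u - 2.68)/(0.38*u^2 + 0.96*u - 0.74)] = (4.0264*u^2 - 1.1008*u + 6.4504)/(0.1444*u^4 + 0.7296*u^3 + 0.3592*u^2 - 1.4208*u + 0.5476)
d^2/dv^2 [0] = 0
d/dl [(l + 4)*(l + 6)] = 2*l + 10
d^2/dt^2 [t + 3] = 0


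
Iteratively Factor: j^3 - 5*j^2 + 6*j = (j - 3)*(j^2 - 2*j) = j*(j - 3)*(j - 2)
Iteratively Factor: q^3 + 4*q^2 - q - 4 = (q - 1)*(q^2 + 5*q + 4) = (q - 1)*(q + 1)*(q + 4)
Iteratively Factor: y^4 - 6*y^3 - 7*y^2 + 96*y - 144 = (y - 3)*(y^3 - 3*y^2 - 16*y + 48) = (y - 4)*(y - 3)*(y^2 + y - 12) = (y - 4)*(y - 3)^2*(y + 4)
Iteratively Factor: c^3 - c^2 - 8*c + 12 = (c - 2)*(c^2 + c - 6) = (c - 2)*(c + 3)*(c - 2)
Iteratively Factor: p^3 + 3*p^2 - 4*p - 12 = (p + 2)*(p^2 + p - 6) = (p + 2)*(p + 3)*(p - 2)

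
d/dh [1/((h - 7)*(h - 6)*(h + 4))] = (-(h - 7)*(h - 6) - (h - 7)*(h + 4) - (h - 6)*(h + 4))/((h - 7)^2*(h - 6)^2*(h + 4)^2)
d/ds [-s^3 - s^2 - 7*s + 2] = -3*s^2 - 2*s - 7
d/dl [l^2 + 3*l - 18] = 2*l + 3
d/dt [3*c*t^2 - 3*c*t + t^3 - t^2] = 6*c*t - 3*c + 3*t^2 - 2*t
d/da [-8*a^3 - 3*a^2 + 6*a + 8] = -24*a^2 - 6*a + 6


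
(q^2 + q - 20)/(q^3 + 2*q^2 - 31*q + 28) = (q + 5)/(q^2 + 6*q - 7)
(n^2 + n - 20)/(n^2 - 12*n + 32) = (n + 5)/(n - 8)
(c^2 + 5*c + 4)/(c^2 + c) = (c + 4)/c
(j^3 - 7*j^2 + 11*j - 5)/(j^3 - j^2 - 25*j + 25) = (j - 1)/(j + 5)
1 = 1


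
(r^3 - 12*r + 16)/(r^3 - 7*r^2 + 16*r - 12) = (r + 4)/(r - 3)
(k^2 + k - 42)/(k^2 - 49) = (k - 6)/(k - 7)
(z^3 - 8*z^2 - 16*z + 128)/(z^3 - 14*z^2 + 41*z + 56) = (z^2 - 16)/(z^2 - 6*z - 7)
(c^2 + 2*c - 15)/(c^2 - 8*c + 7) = (c^2 + 2*c - 15)/(c^2 - 8*c + 7)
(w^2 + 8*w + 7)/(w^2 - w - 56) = (w + 1)/(w - 8)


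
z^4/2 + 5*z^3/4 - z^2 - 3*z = z*(z/2 + 1)*(z - 3/2)*(z + 2)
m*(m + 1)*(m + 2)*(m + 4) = m^4 + 7*m^3 + 14*m^2 + 8*m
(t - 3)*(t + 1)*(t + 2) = t^3 - 7*t - 6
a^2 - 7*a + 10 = (a - 5)*(a - 2)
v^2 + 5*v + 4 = (v + 1)*(v + 4)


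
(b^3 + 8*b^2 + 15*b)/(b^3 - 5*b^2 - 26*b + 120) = b*(b + 3)/(b^2 - 10*b + 24)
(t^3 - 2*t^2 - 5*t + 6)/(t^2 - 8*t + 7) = (t^2 - t - 6)/(t - 7)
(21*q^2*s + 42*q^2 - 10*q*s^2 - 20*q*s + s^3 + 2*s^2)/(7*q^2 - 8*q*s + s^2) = (3*q*s + 6*q - s^2 - 2*s)/(q - s)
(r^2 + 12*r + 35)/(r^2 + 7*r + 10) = (r + 7)/(r + 2)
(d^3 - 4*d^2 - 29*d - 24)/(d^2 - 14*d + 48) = (d^2 + 4*d + 3)/(d - 6)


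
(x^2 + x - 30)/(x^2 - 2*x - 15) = (x + 6)/(x + 3)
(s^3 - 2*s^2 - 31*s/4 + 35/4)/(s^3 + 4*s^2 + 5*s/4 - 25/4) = (2*s - 7)/(2*s + 5)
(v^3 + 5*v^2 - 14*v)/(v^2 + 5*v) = (v^2 + 5*v - 14)/(v + 5)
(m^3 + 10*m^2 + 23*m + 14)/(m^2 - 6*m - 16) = (m^2 + 8*m + 7)/(m - 8)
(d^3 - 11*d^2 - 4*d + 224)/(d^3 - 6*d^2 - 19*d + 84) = (d - 8)/(d - 3)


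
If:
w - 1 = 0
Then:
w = 1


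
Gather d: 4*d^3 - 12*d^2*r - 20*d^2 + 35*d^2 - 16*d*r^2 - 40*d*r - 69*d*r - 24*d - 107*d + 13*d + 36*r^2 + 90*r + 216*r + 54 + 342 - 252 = 4*d^3 + d^2*(15 - 12*r) + d*(-16*r^2 - 109*r - 118) + 36*r^2 + 306*r + 144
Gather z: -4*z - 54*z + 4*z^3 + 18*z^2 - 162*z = 4*z^3 + 18*z^2 - 220*z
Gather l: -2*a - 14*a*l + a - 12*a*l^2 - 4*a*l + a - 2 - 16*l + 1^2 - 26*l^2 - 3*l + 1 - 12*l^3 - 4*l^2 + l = -12*l^3 + l^2*(-12*a - 30) + l*(-18*a - 18)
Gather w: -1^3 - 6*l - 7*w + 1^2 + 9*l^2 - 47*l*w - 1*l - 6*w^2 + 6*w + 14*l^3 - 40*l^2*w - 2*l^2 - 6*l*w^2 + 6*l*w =14*l^3 + 7*l^2 - 7*l + w^2*(-6*l - 6) + w*(-40*l^2 - 41*l - 1)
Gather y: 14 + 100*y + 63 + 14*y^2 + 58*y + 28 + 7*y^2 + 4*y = 21*y^2 + 162*y + 105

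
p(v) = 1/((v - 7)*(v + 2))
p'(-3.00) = 0.11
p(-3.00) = 0.10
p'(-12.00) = 0.00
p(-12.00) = 0.01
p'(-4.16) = 0.02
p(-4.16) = 0.04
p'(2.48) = 0.00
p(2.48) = -0.05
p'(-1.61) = 0.73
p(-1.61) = -0.30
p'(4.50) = -0.02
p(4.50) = -0.06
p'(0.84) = 0.01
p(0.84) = -0.06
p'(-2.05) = 44.44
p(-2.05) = 2.21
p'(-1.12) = 0.14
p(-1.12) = -0.14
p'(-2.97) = 0.12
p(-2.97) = 0.10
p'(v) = -1/((v - 7)*(v + 2)^2) - 1/((v - 7)^2*(v + 2)) = (5 - 2*v)/(v^4 - 10*v^3 - 3*v^2 + 140*v + 196)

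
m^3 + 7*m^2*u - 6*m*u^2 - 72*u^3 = (m - 3*u)*(m + 4*u)*(m + 6*u)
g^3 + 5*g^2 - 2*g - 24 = (g - 2)*(g + 3)*(g + 4)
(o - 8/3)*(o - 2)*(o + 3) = o^3 - 5*o^2/3 - 26*o/3 + 16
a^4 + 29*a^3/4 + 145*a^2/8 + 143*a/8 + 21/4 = (a + 1/2)*(a + 7/4)*(a + 2)*(a + 3)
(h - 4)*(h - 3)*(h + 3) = h^3 - 4*h^2 - 9*h + 36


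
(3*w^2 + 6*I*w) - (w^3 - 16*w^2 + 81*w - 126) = -w^3 + 19*w^2 - 81*w + 6*I*w + 126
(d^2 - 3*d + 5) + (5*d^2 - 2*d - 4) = 6*d^2 - 5*d + 1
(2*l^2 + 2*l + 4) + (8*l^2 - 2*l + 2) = 10*l^2 + 6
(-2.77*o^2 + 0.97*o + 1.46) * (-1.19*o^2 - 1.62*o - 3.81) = 3.2963*o^4 + 3.3331*o^3 + 7.2449*o^2 - 6.0609*o - 5.5626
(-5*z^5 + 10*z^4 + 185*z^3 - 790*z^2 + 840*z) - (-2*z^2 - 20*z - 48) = -5*z^5 + 10*z^4 + 185*z^3 - 788*z^2 + 860*z + 48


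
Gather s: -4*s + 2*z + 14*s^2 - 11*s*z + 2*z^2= 14*s^2 + s*(-11*z - 4) + 2*z^2 + 2*z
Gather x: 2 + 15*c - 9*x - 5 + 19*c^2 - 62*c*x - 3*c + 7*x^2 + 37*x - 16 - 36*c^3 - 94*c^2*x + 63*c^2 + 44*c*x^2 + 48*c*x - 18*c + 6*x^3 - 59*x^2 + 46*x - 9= -36*c^3 + 82*c^2 - 6*c + 6*x^3 + x^2*(44*c - 52) + x*(-94*c^2 - 14*c + 74) - 28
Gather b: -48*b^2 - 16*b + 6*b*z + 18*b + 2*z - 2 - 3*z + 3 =-48*b^2 + b*(6*z + 2) - z + 1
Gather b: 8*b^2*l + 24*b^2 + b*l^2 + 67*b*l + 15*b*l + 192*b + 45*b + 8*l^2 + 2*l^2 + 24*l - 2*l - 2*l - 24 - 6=b^2*(8*l + 24) + b*(l^2 + 82*l + 237) + 10*l^2 + 20*l - 30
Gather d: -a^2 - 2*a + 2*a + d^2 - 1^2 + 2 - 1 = -a^2 + d^2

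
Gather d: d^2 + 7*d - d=d^2 + 6*d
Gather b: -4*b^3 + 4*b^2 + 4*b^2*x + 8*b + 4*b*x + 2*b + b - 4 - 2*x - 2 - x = -4*b^3 + b^2*(4*x + 4) + b*(4*x + 11) - 3*x - 6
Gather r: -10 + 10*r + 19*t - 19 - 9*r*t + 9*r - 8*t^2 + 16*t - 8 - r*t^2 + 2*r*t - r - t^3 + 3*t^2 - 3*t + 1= r*(-t^2 - 7*t + 18) - t^3 - 5*t^2 + 32*t - 36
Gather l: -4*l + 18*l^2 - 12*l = 18*l^2 - 16*l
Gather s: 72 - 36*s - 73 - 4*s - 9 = -40*s - 10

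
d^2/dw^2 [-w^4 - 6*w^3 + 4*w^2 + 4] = -12*w^2 - 36*w + 8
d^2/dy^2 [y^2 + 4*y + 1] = 2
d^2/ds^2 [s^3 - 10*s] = 6*s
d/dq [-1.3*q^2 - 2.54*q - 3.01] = -2.6*q - 2.54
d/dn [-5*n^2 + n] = 1 - 10*n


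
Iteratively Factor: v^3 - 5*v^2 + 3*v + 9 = (v + 1)*(v^2 - 6*v + 9) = (v - 3)*(v + 1)*(v - 3)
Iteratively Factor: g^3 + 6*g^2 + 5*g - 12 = (g - 1)*(g^2 + 7*g + 12) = (g - 1)*(g + 4)*(g + 3)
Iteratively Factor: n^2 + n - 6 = (n + 3)*(n - 2)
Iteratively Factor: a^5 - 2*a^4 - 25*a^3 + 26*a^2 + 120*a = (a + 4)*(a^4 - 6*a^3 - a^2 + 30*a) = a*(a + 4)*(a^3 - 6*a^2 - a + 30) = a*(a + 2)*(a + 4)*(a^2 - 8*a + 15) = a*(a - 3)*(a + 2)*(a + 4)*(a - 5)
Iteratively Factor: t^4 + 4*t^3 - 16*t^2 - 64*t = (t + 4)*(t^3 - 16*t) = t*(t + 4)*(t^2 - 16) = t*(t - 4)*(t + 4)*(t + 4)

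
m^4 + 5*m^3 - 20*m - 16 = (m - 2)*(m + 1)*(m + 2)*(m + 4)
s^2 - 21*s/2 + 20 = (s - 8)*(s - 5/2)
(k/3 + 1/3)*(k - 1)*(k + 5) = k^3/3 + 5*k^2/3 - k/3 - 5/3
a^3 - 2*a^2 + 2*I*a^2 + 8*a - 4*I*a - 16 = (a - 2)*(a - 2*I)*(a + 4*I)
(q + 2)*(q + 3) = q^2 + 5*q + 6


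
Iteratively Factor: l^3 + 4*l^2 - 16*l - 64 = (l - 4)*(l^2 + 8*l + 16) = (l - 4)*(l + 4)*(l + 4)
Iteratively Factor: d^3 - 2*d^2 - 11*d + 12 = (d - 1)*(d^2 - d - 12) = (d - 1)*(d + 3)*(d - 4)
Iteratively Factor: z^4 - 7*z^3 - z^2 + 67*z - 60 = (z - 5)*(z^3 - 2*z^2 - 11*z + 12) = (z - 5)*(z - 1)*(z^2 - z - 12) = (z - 5)*(z - 4)*(z - 1)*(z + 3)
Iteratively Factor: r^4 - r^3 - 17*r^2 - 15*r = (r - 5)*(r^3 + 4*r^2 + 3*r) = (r - 5)*(r + 3)*(r^2 + r) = r*(r - 5)*(r + 3)*(r + 1)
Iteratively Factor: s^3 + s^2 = (s)*(s^2 + s) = s*(s + 1)*(s)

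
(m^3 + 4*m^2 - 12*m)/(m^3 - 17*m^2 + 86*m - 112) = m*(m + 6)/(m^2 - 15*m + 56)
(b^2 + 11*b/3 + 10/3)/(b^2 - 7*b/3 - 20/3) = (b + 2)/(b - 4)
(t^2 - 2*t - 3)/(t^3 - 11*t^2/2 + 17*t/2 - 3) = 2*(t + 1)/(2*t^2 - 5*t + 2)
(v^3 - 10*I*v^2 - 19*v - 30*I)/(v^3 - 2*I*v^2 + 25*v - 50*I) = (v^2 - 5*I*v + 6)/(v^2 + 3*I*v + 10)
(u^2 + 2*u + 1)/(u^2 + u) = (u + 1)/u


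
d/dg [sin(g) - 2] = cos(g)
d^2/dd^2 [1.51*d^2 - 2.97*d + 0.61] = 3.02000000000000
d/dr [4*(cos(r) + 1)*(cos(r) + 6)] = -4*(2*cos(r) + 7)*sin(r)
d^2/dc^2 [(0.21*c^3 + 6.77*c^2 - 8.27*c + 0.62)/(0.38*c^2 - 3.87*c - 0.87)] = (2.77555756156289e-17*c^5 - 8.88178419700125e-16*c^4 + 23.952698*c^3 + 18.208434*c^2 - 20.9213100000001*c + 84.918252)/(0.054872*c^6 - 1.676484*c^5 + 16.696782*c^4 - 50.284071*c^3 - 38.226843*c^2 - 8.787609*c - 0.658503)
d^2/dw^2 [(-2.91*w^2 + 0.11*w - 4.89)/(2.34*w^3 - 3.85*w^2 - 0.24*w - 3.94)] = (-31.867992*w^6 + 3.61389600000018*w^5 - 337.059684*w^4 + 338.019838*w^3 - 141.394194*w^2 - 307.624764*w + 57.234108)/(12.812904*w^9 - 63.24318*w^8 + 100.111518*w^7 - 108.815257*w^6 + 202.704912*w^5 - 162.591006*w^4 + 87.118488*w^3 - 179.978412*w^2 - 11.176992*w - 61.162984)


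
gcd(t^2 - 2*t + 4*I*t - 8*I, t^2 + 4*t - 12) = t - 2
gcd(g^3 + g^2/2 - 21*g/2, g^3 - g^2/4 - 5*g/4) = g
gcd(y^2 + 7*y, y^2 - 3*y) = y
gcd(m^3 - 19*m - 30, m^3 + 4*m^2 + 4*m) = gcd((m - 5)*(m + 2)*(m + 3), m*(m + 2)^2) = m + 2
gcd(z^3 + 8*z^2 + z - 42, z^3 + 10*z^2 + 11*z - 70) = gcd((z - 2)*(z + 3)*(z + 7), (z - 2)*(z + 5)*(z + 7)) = z^2 + 5*z - 14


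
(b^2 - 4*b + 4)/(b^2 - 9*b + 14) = (b - 2)/(b - 7)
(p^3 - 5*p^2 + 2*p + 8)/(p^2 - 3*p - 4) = p - 2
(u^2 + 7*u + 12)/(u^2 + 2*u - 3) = (u + 4)/(u - 1)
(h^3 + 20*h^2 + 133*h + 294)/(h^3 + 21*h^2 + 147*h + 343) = (h + 6)/(h + 7)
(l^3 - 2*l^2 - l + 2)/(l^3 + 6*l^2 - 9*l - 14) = (l - 1)/(l + 7)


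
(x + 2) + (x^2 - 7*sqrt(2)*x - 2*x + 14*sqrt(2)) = x^2 - 7*sqrt(2)*x - x + 2 + 14*sqrt(2)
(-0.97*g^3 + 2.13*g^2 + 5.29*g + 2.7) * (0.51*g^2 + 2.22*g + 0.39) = -0.4947*g^5 - 1.0671*g^4 + 7.0482*g^3 + 13.9515*g^2 + 8.0571*g + 1.053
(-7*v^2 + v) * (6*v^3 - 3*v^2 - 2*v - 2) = -42*v^5 + 27*v^4 + 11*v^3 + 12*v^2 - 2*v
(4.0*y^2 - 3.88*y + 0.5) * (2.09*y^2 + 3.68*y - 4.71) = 8.36*y^4 + 6.6108*y^3 - 32.0734*y^2 + 20.1148*y - 2.355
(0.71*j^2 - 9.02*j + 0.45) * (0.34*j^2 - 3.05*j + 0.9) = 0.2414*j^4 - 5.2323*j^3 + 28.303*j^2 - 9.4905*j + 0.405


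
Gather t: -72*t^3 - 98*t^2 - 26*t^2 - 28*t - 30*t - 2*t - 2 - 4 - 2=-72*t^3 - 124*t^2 - 60*t - 8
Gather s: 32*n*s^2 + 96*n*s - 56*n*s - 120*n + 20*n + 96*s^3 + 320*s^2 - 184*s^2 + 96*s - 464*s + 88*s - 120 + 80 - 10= -100*n + 96*s^3 + s^2*(32*n + 136) + s*(40*n - 280) - 50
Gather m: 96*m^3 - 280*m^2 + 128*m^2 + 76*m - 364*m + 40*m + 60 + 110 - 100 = 96*m^3 - 152*m^2 - 248*m + 70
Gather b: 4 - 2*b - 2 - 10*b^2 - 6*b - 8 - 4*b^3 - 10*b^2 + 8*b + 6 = -4*b^3 - 20*b^2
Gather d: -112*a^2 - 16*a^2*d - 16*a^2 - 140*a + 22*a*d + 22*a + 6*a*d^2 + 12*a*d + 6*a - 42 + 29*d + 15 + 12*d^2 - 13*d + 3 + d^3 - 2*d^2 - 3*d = -128*a^2 - 112*a + d^3 + d^2*(6*a + 10) + d*(-16*a^2 + 34*a + 13) - 24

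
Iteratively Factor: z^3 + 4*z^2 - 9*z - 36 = (z + 3)*(z^2 + z - 12) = (z - 3)*(z + 3)*(z + 4)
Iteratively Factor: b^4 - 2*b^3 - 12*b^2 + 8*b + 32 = (b + 2)*(b^3 - 4*b^2 - 4*b + 16) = (b - 4)*(b + 2)*(b^2 - 4) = (b - 4)*(b + 2)^2*(b - 2)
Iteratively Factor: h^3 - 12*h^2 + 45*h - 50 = (h - 5)*(h^2 - 7*h + 10) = (h - 5)*(h - 2)*(h - 5)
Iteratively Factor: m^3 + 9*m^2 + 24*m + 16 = (m + 1)*(m^2 + 8*m + 16) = (m + 1)*(m + 4)*(m + 4)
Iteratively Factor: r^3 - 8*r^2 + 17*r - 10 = (r - 5)*(r^2 - 3*r + 2) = (r - 5)*(r - 1)*(r - 2)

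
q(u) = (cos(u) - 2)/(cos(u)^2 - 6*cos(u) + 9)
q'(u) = (2*sin(u)*cos(u) - 6*sin(u))*(cos(u) - 2)/(cos(u)^2 - 6*cos(u) + 9)^2 - sin(u)/(cos(u)^2 - 6*cos(u) + 9)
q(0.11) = -0.25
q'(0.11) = 0.00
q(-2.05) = -0.21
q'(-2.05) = -0.03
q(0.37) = -0.25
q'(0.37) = 0.00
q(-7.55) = -0.23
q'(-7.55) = -0.03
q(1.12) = -0.24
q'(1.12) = 0.03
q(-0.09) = -0.25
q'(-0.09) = -0.00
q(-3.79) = -0.19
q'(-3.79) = 0.02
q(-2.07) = -0.20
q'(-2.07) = -0.03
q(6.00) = -0.25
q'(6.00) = 0.00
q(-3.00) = -0.19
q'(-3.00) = 0.00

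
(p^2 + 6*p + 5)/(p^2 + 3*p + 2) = (p + 5)/(p + 2)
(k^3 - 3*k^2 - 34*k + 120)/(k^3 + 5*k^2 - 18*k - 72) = (k - 5)/(k + 3)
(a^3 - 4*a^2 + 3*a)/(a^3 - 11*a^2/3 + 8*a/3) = 3*(a - 3)/(3*a - 8)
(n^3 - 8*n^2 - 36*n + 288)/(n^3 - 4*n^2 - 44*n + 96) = (n - 6)/(n - 2)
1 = 1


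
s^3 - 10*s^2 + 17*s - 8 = (s - 8)*(s - 1)^2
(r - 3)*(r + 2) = r^2 - r - 6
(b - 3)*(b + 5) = b^2 + 2*b - 15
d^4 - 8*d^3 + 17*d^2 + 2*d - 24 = (d - 4)*(d - 3)*(d - 2)*(d + 1)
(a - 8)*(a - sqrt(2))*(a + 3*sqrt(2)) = a^3 - 8*a^2 + 2*sqrt(2)*a^2 - 16*sqrt(2)*a - 6*a + 48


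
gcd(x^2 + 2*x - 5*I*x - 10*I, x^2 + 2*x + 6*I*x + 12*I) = x + 2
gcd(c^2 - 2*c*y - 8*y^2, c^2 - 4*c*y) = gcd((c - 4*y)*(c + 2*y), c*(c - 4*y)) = -c + 4*y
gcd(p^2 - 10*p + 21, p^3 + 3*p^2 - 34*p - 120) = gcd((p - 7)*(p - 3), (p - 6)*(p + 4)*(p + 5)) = 1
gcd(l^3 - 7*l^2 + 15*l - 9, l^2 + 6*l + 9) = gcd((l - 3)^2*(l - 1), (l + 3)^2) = 1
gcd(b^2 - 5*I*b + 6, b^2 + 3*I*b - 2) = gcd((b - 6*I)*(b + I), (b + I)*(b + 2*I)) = b + I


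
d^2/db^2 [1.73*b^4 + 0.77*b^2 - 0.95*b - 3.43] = 20.76*b^2 + 1.54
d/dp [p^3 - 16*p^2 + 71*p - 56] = 3*p^2 - 32*p + 71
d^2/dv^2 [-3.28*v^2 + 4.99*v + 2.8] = -6.56000000000000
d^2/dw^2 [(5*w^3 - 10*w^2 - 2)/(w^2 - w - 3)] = 2*(10*w^3 - 51*w^2 + 141*w - 98)/(w^6 - 3*w^5 - 6*w^4 + 17*w^3 + 18*w^2 - 27*w - 27)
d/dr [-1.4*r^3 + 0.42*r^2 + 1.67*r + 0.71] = -4.2*r^2 + 0.84*r + 1.67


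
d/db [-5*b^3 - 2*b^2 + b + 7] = -15*b^2 - 4*b + 1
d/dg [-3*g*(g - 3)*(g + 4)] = -9*g^2 - 6*g + 36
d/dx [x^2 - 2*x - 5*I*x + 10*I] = 2*x - 2 - 5*I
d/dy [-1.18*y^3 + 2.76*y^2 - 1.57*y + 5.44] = -3.54*y^2 + 5.52*y - 1.57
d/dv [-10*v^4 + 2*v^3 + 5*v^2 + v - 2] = -40*v^3 + 6*v^2 + 10*v + 1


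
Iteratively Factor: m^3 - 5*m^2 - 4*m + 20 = (m - 5)*(m^2 - 4) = (m - 5)*(m + 2)*(m - 2)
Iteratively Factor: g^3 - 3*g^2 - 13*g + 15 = (g + 3)*(g^2 - 6*g + 5) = (g - 1)*(g + 3)*(g - 5)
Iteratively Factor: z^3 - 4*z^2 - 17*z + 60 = (z - 3)*(z^2 - z - 20) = (z - 3)*(z + 4)*(z - 5)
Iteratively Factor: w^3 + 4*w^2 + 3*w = (w)*(w^2 + 4*w + 3) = w*(w + 1)*(w + 3)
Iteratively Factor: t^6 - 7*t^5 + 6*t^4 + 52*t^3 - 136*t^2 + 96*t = (t - 4)*(t^5 - 3*t^4 - 6*t^3 + 28*t^2 - 24*t) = (t - 4)*(t - 2)*(t^4 - t^3 - 8*t^2 + 12*t) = (t - 4)*(t - 2)*(t + 3)*(t^3 - 4*t^2 + 4*t) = t*(t - 4)*(t - 2)*(t + 3)*(t^2 - 4*t + 4) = t*(t - 4)*(t - 2)^2*(t + 3)*(t - 2)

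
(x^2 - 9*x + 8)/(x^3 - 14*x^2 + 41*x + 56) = (x - 1)/(x^2 - 6*x - 7)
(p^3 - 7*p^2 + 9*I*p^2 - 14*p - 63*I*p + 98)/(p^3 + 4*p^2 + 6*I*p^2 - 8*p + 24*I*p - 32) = (p^2 + 7*p*(-1 + I) - 49*I)/(p^2 + 4*p*(1 + I) + 16*I)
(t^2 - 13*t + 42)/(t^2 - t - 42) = (t - 6)/(t + 6)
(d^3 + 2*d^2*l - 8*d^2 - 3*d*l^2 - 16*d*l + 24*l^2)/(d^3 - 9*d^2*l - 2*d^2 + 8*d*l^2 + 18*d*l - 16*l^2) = (d^2 + 3*d*l - 8*d - 24*l)/(d^2 - 8*d*l - 2*d + 16*l)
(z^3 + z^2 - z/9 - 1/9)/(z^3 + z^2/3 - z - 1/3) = (z - 1/3)/(z - 1)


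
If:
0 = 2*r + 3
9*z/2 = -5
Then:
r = -3/2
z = -10/9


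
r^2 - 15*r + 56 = (r - 8)*(r - 7)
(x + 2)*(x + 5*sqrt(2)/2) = x^2 + 2*x + 5*sqrt(2)*x/2 + 5*sqrt(2)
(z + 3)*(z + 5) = z^2 + 8*z + 15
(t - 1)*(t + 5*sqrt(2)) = t^2 - t + 5*sqrt(2)*t - 5*sqrt(2)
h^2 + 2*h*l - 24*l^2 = (h - 4*l)*(h + 6*l)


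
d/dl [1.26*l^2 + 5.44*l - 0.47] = 2.52*l + 5.44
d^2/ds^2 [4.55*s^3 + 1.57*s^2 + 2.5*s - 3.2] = 27.3*s + 3.14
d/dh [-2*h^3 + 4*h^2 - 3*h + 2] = -6*h^2 + 8*h - 3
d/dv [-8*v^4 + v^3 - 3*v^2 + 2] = v*(-32*v^2 + 3*v - 6)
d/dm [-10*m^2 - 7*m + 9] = -20*m - 7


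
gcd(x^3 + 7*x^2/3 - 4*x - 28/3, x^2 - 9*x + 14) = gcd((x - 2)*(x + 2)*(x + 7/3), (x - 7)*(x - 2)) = x - 2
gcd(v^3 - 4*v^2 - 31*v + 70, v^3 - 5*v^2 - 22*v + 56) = v^2 - 9*v + 14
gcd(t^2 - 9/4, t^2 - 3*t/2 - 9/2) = t + 3/2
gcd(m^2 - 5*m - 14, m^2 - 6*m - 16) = m + 2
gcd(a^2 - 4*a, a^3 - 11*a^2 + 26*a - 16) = 1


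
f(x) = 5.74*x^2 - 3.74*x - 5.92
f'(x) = 11.48*x - 3.74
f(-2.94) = 54.69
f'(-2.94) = -37.49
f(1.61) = 2.94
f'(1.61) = 14.74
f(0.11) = -6.26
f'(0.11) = -2.48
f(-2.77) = 48.48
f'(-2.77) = -35.54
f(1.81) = 6.12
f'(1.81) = 17.04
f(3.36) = 46.32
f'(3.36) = 34.83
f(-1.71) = 17.26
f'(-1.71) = -23.37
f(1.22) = -1.94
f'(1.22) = 10.27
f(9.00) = 425.36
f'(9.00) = 99.58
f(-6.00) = 223.16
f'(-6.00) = -72.62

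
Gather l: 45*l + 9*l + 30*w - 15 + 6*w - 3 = 54*l + 36*w - 18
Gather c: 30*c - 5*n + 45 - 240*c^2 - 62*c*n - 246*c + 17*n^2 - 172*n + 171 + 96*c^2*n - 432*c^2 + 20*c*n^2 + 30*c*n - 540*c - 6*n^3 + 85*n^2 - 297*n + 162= c^2*(96*n - 672) + c*(20*n^2 - 32*n - 756) - 6*n^3 + 102*n^2 - 474*n + 378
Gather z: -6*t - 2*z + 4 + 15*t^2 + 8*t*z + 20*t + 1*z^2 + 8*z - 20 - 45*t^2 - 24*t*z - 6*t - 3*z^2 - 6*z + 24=-30*t^2 - 16*t*z + 8*t - 2*z^2 + 8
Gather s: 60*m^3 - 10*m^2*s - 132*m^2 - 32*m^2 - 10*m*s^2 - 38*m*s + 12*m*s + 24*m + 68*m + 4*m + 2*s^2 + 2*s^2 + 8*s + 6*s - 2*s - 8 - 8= 60*m^3 - 164*m^2 + 96*m + s^2*(4 - 10*m) + s*(-10*m^2 - 26*m + 12) - 16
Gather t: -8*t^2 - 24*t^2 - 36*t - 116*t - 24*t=-32*t^2 - 176*t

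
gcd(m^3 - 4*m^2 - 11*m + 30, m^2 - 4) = m - 2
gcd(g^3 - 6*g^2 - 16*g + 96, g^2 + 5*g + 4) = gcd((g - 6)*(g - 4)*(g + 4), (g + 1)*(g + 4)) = g + 4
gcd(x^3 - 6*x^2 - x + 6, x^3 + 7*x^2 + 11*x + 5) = x + 1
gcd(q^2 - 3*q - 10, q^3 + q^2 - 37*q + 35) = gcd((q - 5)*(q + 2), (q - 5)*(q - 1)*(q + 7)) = q - 5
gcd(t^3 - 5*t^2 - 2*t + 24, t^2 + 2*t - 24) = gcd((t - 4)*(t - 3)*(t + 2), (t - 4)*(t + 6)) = t - 4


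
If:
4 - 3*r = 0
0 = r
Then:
No Solution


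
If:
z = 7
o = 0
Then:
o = 0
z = 7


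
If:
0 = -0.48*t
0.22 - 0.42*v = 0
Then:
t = 0.00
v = 0.52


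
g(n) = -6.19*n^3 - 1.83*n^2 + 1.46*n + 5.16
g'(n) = -18.57*n^2 - 3.66*n + 1.46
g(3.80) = -355.37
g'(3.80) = -280.60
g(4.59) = -625.28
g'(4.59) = -406.57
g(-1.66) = 26.01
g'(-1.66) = -43.64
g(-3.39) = 220.33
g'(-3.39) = -199.54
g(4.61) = -633.45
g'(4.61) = -410.06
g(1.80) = -34.24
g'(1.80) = -65.29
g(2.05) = -52.87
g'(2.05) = -84.08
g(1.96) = -45.62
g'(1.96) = -77.05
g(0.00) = 5.16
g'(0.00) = 1.46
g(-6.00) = 1267.56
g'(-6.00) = -645.10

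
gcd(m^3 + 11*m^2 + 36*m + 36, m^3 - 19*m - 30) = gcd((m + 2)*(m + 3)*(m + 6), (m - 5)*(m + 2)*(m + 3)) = m^2 + 5*m + 6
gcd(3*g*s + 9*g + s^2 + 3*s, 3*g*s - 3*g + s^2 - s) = 3*g + s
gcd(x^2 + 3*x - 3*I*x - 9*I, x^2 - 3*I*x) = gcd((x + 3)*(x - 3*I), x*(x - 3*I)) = x - 3*I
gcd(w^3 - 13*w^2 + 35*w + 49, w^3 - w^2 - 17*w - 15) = w + 1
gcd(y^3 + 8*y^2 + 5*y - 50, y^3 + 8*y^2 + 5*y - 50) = y^3 + 8*y^2 + 5*y - 50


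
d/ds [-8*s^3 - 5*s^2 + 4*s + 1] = -24*s^2 - 10*s + 4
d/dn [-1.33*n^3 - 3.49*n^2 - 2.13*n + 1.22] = -3.99*n^2 - 6.98*n - 2.13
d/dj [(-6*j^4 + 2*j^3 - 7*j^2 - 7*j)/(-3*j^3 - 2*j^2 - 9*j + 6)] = (18*j^6 + 24*j^5 + 137*j^4 - 222*j^3 + 85*j^2 - 84*j - 42)/(9*j^6 + 12*j^5 + 58*j^4 + 57*j^2 - 108*j + 36)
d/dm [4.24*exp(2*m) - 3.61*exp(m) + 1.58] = (8.48*exp(m) - 3.61)*exp(m)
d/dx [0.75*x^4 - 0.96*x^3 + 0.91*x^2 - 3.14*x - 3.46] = 3.0*x^3 - 2.88*x^2 + 1.82*x - 3.14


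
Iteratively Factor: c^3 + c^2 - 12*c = (c + 4)*(c^2 - 3*c) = c*(c + 4)*(c - 3)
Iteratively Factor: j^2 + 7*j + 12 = (j + 3)*(j + 4)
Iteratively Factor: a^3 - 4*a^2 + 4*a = (a - 2)*(a^2 - 2*a) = (a - 2)^2*(a)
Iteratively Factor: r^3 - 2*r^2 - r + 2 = (r + 1)*(r^2 - 3*r + 2) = (r - 2)*(r + 1)*(r - 1)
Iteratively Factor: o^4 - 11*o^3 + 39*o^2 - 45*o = (o - 3)*(o^3 - 8*o^2 + 15*o) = (o - 3)^2*(o^2 - 5*o) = (o - 5)*(o - 3)^2*(o)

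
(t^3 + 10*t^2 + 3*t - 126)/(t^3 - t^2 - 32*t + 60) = (t^2 + 4*t - 21)/(t^2 - 7*t + 10)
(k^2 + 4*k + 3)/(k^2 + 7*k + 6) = (k + 3)/(k + 6)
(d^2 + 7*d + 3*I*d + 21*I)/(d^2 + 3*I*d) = (d + 7)/d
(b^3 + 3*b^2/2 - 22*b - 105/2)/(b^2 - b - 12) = (2*b^2 - 3*b - 35)/(2*(b - 4))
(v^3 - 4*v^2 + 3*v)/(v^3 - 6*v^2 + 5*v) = (v - 3)/(v - 5)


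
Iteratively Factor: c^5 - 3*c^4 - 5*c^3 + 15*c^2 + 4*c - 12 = (c + 2)*(c^4 - 5*c^3 + 5*c^2 + 5*c - 6) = (c - 1)*(c + 2)*(c^3 - 4*c^2 + c + 6) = (c - 2)*(c - 1)*(c + 2)*(c^2 - 2*c - 3) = (c - 3)*(c - 2)*(c - 1)*(c + 2)*(c + 1)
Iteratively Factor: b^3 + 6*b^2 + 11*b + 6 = (b + 3)*(b^2 + 3*b + 2) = (b + 1)*(b + 3)*(b + 2)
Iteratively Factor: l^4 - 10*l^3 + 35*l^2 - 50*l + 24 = (l - 4)*(l^3 - 6*l^2 + 11*l - 6) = (l - 4)*(l - 3)*(l^2 - 3*l + 2) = (l - 4)*(l - 3)*(l - 2)*(l - 1)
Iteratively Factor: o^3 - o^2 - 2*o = (o + 1)*(o^2 - 2*o) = (o - 2)*(o + 1)*(o)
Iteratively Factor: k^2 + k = (k)*(k + 1)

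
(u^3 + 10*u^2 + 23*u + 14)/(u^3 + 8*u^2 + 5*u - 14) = (u + 1)/(u - 1)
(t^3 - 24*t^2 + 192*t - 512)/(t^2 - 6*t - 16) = (t^2 - 16*t + 64)/(t + 2)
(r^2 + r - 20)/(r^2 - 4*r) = (r + 5)/r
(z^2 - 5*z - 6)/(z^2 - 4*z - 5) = (z - 6)/(z - 5)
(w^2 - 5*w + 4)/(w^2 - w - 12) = (w - 1)/(w + 3)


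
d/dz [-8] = 0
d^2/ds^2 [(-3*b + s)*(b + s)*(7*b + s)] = 10*b + 6*s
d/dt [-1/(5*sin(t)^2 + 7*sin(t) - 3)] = (10*sin(t) + 7)*cos(t)/(5*sin(t)^2 + 7*sin(t) - 3)^2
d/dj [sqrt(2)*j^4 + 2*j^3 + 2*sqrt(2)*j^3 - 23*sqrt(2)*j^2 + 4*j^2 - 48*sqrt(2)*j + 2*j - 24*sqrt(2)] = 4*sqrt(2)*j^3 + 6*j^2 + 6*sqrt(2)*j^2 - 46*sqrt(2)*j + 8*j - 48*sqrt(2) + 2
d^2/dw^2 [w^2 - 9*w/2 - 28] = 2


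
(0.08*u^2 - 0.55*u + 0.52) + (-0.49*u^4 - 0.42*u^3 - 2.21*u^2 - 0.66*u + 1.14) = -0.49*u^4 - 0.42*u^3 - 2.13*u^2 - 1.21*u + 1.66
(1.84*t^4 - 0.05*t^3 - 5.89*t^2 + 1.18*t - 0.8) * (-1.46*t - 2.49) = -2.6864*t^5 - 4.5086*t^4 + 8.7239*t^3 + 12.9433*t^2 - 1.7702*t + 1.992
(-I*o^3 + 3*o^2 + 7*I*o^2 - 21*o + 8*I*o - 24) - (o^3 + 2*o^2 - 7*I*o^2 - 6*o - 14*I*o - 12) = -o^3 - I*o^3 + o^2 + 14*I*o^2 - 15*o + 22*I*o - 12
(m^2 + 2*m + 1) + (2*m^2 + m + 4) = 3*m^2 + 3*m + 5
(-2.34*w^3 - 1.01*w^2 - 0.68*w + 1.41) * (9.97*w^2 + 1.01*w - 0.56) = -23.3298*w^5 - 12.4331*w^4 - 6.4893*w^3 + 13.9365*w^2 + 1.8049*w - 0.7896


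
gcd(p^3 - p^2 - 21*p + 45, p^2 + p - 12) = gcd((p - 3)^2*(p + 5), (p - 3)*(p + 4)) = p - 3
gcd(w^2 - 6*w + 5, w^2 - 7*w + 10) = w - 5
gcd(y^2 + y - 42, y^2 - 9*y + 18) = y - 6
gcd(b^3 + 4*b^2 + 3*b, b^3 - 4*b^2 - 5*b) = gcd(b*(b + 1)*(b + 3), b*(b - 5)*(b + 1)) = b^2 + b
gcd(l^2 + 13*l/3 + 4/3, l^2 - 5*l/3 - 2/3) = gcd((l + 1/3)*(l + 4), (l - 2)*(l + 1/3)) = l + 1/3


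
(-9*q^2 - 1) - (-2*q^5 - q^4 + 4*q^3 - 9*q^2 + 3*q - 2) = 2*q^5 + q^4 - 4*q^3 - 3*q + 1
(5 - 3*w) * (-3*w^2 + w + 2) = 9*w^3 - 18*w^2 - w + 10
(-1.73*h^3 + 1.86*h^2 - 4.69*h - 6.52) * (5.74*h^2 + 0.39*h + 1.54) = -9.9302*h^5 + 10.0017*h^4 - 28.8594*h^3 - 36.3895*h^2 - 9.7654*h - 10.0408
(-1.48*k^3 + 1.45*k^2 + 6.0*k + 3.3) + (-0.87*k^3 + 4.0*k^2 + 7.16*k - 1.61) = -2.35*k^3 + 5.45*k^2 + 13.16*k + 1.69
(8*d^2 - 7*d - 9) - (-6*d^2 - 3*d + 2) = 14*d^2 - 4*d - 11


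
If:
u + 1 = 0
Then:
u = -1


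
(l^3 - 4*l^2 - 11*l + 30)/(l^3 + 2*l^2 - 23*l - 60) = (l - 2)/(l + 4)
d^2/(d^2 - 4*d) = d/(d - 4)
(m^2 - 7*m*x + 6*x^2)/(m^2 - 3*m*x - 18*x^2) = (m - x)/(m + 3*x)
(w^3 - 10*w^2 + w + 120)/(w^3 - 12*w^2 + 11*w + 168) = (w - 5)/(w - 7)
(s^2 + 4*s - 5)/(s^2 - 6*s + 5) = (s + 5)/(s - 5)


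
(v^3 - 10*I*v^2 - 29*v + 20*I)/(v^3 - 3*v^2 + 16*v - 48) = (v^2 - 6*I*v - 5)/(v^2 + v*(-3 + 4*I) - 12*I)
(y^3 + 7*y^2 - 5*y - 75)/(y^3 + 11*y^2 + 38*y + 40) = (y^2 + 2*y - 15)/(y^2 + 6*y + 8)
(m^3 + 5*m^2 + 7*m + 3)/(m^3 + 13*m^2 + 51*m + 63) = (m^2 + 2*m + 1)/(m^2 + 10*m + 21)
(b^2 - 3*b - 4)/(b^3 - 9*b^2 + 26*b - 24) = (b + 1)/(b^2 - 5*b + 6)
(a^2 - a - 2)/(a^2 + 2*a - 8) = (a + 1)/(a + 4)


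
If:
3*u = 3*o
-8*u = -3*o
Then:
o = 0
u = 0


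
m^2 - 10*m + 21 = (m - 7)*(m - 3)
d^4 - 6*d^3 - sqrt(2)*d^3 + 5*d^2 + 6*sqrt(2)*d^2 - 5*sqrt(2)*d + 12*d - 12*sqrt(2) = (d - 4)*(d - 3)*(d + 1)*(d - sqrt(2))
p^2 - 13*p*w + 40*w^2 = (p - 8*w)*(p - 5*w)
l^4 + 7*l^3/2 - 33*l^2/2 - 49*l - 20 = (l - 4)*(l + 1/2)*(l + 2)*(l + 5)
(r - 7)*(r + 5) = r^2 - 2*r - 35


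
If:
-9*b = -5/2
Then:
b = 5/18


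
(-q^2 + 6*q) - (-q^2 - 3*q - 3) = 9*q + 3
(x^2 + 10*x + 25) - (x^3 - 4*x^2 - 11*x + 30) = -x^3 + 5*x^2 + 21*x - 5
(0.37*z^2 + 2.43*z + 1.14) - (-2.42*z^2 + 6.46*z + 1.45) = 2.79*z^2 - 4.03*z - 0.31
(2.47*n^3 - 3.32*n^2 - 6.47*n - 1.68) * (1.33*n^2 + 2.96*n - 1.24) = 3.2851*n^5 + 2.8956*n^4 - 21.4951*n^3 - 17.2688*n^2 + 3.05*n + 2.0832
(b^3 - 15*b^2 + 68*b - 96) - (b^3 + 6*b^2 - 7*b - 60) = -21*b^2 + 75*b - 36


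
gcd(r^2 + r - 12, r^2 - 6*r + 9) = r - 3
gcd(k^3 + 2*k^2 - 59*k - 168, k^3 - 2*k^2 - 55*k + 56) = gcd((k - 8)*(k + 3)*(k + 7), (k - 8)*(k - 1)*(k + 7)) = k^2 - k - 56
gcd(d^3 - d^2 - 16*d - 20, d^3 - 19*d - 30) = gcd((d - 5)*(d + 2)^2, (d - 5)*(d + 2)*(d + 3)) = d^2 - 3*d - 10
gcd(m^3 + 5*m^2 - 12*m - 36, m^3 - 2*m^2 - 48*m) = m + 6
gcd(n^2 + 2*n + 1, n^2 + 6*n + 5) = n + 1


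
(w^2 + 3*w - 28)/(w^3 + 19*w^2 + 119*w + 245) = (w - 4)/(w^2 + 12*w + 35)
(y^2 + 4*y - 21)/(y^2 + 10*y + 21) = (y - 3)/(y + 3)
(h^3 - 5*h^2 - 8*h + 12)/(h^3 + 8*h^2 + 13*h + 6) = (h^3 - 5*h^2 - 8*h + 12)/(h^3 + 8*h^2 + 13*h + 6)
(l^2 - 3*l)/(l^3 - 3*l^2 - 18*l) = (3 - l)/(-l^2 + 3*l + 18)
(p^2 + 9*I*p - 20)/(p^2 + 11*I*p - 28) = (p + 5*I)/(p + 7*I)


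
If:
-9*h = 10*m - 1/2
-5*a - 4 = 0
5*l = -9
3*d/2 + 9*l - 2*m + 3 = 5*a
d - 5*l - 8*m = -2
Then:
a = -4/5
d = 239/25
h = -14/5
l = -9/5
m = 257/100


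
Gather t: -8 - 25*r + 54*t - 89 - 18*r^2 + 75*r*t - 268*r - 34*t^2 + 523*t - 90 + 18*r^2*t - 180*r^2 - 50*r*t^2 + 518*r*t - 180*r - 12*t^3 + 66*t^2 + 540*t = -198*r^2 - 473*r - 12*t^3 + t^2*(32 - 50*r) + t*(18*r^2 + 593*r + 1117) - 187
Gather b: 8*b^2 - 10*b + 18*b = 8*b^2 + 8*b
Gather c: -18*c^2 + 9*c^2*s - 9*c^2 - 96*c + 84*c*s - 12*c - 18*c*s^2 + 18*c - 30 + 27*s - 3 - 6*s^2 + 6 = c^2*(9*s - 27) + c*(-18*s^2 + 84*s - 90) - 6*s^2 + 27*s - 27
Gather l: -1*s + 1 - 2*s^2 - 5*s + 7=-2*s^2 - 6*s + 8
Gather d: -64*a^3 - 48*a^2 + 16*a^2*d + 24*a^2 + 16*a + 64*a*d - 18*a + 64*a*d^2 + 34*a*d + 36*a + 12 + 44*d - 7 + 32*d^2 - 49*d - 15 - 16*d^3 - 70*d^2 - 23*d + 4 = -64*a^3 - 24*a^2 + 34*a - 16*d^3 + d^2*(64*a - 38) + d*(16*a^2 + 98*a - 28) - 6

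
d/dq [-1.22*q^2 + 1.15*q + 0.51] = 1.15 - 2.44*q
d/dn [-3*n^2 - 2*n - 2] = -6*n - 2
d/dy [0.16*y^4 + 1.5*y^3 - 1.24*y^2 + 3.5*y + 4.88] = 0.64*y^3 + 4.5*y^2 - 2.48*y + 3.5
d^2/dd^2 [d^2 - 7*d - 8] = 2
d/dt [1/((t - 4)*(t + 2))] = 2*(1 - t)/(t^4 - 4*t^3 - 12*t^2 + 32*t + 64)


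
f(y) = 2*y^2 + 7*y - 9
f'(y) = 4*y + 7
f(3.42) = 38.33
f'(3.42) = 20.68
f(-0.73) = -13.04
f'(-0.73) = 4.08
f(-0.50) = -12.00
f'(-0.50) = 5.00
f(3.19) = 33.68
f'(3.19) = 19.76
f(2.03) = 13.45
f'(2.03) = 15.12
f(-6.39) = 27.93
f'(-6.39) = -18.56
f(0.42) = -5.71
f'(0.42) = 8.68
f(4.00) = 51.00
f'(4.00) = 23.00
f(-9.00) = 90.00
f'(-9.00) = -29.00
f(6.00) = 105.00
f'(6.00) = 31.00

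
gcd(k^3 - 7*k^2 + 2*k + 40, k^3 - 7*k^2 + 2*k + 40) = k^3 - 7*k^2 + 2*k + 40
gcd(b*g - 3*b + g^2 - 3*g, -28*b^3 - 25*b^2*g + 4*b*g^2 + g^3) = b + g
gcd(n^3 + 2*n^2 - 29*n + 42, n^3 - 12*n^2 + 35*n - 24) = n - 3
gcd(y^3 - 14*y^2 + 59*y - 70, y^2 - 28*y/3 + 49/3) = y - 7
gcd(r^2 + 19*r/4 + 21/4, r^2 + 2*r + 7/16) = r + 7/4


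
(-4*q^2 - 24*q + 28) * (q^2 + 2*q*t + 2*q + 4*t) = -4*q^4 - 8*q^3*t - 32*q^3 - 64*q^2*t - 20*q^2 - 40*q*t + 56*q + 112*t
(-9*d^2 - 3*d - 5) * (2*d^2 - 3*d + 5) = -18*d^4 + 21*d^3 - 46*d^2 - 25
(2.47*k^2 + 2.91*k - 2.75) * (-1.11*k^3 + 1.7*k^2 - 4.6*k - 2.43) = -2.7417*k^5 + 0.968899999999999*k^4 - 3.3625*k^3 - 24.0631*k^2 + 5.5787*k + 6.6825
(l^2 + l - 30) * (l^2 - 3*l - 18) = l^4 - 2*l^3 - 51*l^2 + 72*l + 540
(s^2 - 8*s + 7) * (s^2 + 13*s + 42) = s^4 + 5*s^3 - 55*s^2 - 245*s + 294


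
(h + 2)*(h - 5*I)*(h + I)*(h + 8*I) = h^4 + 2*h^3 + 4*I*h^3 + 37*h^2 + 8*I*h^2 + 74*h + 40*I*h + 80*I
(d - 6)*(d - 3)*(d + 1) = d^3 - 8*d^2 + 9*d + 18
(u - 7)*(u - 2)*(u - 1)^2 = u^4 - 11*u^3 + 33*u^2 - 37*u + 14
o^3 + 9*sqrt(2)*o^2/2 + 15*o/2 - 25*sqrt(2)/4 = (o - sqrt(2)/2)*(o + 5*sqrt(2)/2)^2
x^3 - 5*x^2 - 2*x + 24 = (x - 4)*(x - 3)*(x + 2)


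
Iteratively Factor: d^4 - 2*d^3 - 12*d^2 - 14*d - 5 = (d + 1)*(d^3 - 3*d^2 - 9*d - 5) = (d - 5)*(d + 1)*(d^2 + 2*d + 1) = (d - 5)*(d + 1)^2*(d + 1)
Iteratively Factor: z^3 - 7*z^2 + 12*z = (z - 4)*(z^2 - 3*z) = (z - 4)*(z - 3)*(z)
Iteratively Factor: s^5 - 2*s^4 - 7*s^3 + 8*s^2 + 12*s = (s)*(s^4 - 2*s^3 - 7*s^2 + 8*s + 12) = s*(s + 2)*(s^3 - 4*s^2 + s + 6) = s*(s - 2)*(s + 2)*(s^2 - 2*s - 3) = s*(s - 3)*(s - 2)*(s + 2)*(s + 1)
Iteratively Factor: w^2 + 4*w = (w + 4)*(w)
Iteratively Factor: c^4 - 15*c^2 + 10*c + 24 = (c + 1)*(c^3 - c^2 - 14*c + 24) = (c - 3)*(c + 1)*(c^2 + 2*c - 8) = (c - 3)*(c - 2)*(c + 1)*(c + 4)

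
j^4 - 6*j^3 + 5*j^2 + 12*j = j*(j - 4)*(j - 3)*(j + 1)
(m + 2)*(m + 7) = m^2 + 9*m + 14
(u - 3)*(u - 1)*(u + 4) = u^3 - 13*u + 12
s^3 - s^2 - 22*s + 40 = (s - 4)*(s - 2)*(s + 5)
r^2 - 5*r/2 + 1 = (r - 2)*(r - 1/2)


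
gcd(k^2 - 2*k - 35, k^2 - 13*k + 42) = k - 7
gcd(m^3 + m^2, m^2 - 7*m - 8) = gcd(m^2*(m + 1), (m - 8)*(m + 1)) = m + 1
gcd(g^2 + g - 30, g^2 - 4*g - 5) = g - 5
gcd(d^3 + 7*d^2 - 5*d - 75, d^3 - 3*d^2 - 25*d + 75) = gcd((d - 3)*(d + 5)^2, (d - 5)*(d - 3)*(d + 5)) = d^2 + 2*d - 15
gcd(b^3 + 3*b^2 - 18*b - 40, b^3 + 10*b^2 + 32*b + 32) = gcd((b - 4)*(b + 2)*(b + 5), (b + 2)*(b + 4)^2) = b + 2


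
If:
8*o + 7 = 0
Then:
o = -7/8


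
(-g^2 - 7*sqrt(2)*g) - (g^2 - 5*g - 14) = -2*g^2 - 7*sqrt(2)*g + 5*g + 14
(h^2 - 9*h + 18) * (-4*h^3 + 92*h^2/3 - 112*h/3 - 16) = -4*h^5 + 200*h^4/3 - 1156*h^3/3 + 872*h^2 - 528*h - 288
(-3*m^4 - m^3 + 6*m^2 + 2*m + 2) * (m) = -3*m^5 - m^4 + 6*m^3 + 2*m^2 + 2*m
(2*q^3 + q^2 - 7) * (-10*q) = -20*q^4 - 10*q^3 + 70*q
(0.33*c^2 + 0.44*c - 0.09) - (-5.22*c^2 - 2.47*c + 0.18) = 5.55*c^2 + 2.91*c - 0.27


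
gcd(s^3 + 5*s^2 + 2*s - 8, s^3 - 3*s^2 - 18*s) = 1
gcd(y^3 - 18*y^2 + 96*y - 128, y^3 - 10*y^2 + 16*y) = y^2 - 10*y + 16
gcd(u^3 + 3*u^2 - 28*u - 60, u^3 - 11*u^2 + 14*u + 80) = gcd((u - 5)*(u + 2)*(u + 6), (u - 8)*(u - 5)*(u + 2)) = u^2 - 3*u - 10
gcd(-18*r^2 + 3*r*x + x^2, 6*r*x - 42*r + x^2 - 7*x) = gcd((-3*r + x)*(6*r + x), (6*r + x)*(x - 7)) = 6*r + x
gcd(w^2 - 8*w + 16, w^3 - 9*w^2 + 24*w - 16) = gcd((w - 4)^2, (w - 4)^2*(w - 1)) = w^2 - 8*w + 16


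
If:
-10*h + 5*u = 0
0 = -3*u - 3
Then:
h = -1/2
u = -1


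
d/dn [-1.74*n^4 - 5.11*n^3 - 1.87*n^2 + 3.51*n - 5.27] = -6.96*n^3 - 15.33*n^2 - 3.74*n + 3.51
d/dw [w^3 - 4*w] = 3*w^2 - 4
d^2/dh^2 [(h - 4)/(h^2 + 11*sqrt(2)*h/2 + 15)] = 4*((h - 4)*(4*h + 11*sqrt(2))^2 + (-6*h - 11*sqrt(2) + 8)*(2*h^2 + 11*sqrt(2)*h + 30))/(2*h^2 + 11*sqrt(2)*h + 30)^3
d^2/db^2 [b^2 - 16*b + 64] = 2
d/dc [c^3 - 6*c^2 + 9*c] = 3*c^2 - 12*c + 9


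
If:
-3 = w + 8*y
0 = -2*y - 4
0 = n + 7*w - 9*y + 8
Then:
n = -117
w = 13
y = -2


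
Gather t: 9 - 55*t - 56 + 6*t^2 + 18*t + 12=6*t^2 - 37*t - 35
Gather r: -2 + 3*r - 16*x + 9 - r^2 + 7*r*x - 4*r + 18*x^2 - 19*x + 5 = -r^2 + r*(7*x - 1) + 18*x^2 - 35*x + 12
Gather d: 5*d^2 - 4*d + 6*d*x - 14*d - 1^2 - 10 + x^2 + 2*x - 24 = 5*d^2 + d*(6*x - 18) + x^2 + 2*x - 35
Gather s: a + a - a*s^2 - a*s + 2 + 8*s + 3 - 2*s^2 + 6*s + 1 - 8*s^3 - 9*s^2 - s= 2*a - 8*s^3 + s^2*(-a - 11) + s*(13 - a) + 6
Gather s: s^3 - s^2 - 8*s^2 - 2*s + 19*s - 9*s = s^3 - 9*s^2 + 8*s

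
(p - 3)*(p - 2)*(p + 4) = p^3 - p^2 - 14*p + 24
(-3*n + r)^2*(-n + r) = -9*n^3 + 15*n^2*r - 7*n*r^2 + r^3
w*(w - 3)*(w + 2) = w^3 - w^2 - 6*w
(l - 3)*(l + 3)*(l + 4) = l^3 + 4*l^2 - 9*l - 36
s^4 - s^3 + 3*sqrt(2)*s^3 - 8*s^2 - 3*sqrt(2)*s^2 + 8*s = s*(s - 1)*(s - sqrt(2))*(s + 4*sqrt(2))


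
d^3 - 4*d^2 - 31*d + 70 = (d - 7)*(d - 2)*(d + 5)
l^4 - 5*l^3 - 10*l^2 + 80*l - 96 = (l - 4)*(l - 3)*(l - 2)*(l + 4)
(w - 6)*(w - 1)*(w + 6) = w^3 - w^2 - 36*w + 36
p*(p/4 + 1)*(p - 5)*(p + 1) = p^4/4 - 21*p^2/4 - 5*p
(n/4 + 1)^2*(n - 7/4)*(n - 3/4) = n^4/16 + 11*n^3/32 - 43*n^2/256 - 59*n/32 + 21/16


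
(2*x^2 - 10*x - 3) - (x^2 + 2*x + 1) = x^2 - 12*x - 4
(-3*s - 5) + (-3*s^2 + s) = -3*s^2 - 2*s - 5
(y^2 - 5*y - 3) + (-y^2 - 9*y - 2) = -14*y - 5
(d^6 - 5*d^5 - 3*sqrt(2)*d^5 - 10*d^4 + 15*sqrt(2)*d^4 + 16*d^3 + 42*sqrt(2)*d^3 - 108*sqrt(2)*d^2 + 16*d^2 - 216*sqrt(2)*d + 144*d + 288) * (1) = d^6 - 5*d^5 - 3*sqrt(2)*d^5 - 10*d^4 + 15*sqrt(2)*d^4 + 16*d^3 + 42*sqrt(2)*d^3 - 108*sqrt(2)*d^2 + 16*d^2 - 216*sqrt(2)*d + 144*d + 288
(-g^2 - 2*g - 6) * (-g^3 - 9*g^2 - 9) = g^5 + 11*g^4 + 24*g^3 + 63*g^2 + 18*g + 54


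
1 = 1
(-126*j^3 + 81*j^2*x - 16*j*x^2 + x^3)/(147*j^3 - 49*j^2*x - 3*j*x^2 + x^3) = (-6*j + x)/(7*j + x)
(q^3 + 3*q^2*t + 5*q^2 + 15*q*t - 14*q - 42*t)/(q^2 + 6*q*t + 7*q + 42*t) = (q^2 + 3*q*t - 2*q - 6*t)/(q + 6*t)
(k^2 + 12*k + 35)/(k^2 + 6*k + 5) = (k + 7)/(k + 1)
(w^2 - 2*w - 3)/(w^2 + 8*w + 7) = (w - 3)/(w + 7)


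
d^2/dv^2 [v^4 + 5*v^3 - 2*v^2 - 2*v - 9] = 12*v^2 + 30*v - 4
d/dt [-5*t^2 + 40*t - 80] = 40 - 10*t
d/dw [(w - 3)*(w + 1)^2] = (w + 1)*(3*w - 5)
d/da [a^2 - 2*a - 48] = 2*a - 2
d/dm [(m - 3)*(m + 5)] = 2*m + 2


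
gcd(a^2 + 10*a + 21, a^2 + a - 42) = a + 7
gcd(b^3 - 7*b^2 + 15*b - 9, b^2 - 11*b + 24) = b - 3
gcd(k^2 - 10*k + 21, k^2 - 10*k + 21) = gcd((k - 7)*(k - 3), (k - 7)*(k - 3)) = k^2 - 10*k + 21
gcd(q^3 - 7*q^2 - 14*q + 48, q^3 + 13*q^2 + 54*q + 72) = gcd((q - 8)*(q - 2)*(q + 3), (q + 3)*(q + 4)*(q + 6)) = q + 3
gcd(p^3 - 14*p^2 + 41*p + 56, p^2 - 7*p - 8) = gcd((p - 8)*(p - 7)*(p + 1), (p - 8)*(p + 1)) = p^2 - 7*p - 8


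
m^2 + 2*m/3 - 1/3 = (m - 1/3)*(m + 1)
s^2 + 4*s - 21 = (s - 3)*(s + 7)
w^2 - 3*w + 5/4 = (w - 5/2)*(w - 1/2)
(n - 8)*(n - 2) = n^2 - 10*n + 16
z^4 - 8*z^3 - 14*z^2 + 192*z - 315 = (z - 7)*(z - 3)^2*(z + 5)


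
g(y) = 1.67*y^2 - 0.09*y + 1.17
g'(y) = 3.34*y - 0.09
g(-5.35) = 49.45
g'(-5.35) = -17.96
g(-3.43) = 21.13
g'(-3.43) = -11.55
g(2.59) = 12.14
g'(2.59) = 8.56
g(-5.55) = 53.11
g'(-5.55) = -18.63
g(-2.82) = 14.70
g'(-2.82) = -9.51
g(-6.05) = 62.84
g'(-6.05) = -20.30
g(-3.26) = 19.21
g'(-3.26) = -10.98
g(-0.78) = 2.26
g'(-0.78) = -2.70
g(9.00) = 135.63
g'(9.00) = 29.97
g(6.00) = 60.75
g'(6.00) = 19.95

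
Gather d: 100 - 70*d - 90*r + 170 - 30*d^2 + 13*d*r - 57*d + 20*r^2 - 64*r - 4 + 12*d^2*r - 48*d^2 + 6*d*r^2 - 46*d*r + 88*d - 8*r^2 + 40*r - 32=d^2*(12*r - 78) + d*(6*r^2 - 33*r - 39) + 12*r^2 - 114*r + 234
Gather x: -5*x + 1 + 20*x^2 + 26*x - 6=20*x^2 + 21*x - 5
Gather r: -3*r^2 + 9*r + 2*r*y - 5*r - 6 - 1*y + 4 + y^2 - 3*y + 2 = -3*r^2 + r*(2*y + 4) + y^2 - 4*y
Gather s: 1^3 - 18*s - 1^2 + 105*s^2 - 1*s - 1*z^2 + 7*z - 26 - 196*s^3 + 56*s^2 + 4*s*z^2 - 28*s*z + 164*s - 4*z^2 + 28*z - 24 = -196*s^3 + 161*s^2 + s*(4*z^2 - 28*z + 145) - 5*z^2 + 35*z - 50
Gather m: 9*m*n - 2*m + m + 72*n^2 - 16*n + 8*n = m*(9*n - 1) + 72*n^2 - 8*n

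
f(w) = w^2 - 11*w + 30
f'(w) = 2*w - 11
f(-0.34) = 33.86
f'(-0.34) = -11.68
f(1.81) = 13.37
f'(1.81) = -7.38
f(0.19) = 27.95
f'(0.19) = -10.62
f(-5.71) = 125.41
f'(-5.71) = -22.42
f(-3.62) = 82.92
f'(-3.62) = -18.24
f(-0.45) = 35.15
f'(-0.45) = -11.90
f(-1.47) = 48.33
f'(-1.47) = -13.94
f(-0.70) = 38.19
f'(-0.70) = -12.40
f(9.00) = 12.00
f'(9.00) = 7.00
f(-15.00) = 420.00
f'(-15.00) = -41.00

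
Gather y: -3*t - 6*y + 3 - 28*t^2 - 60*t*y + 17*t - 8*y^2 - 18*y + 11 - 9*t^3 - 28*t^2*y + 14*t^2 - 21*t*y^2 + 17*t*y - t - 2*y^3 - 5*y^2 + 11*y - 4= -9*t^3 - 14*t^2 + 13*t - 2*y^3 + y^2*(-21*t - 13) + y*(-28*t^2 - 43*t - 13) + 10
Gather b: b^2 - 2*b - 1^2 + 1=b^2 - 2*b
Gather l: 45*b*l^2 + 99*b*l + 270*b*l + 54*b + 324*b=45*b*l^2 + 369*b*l + 378*b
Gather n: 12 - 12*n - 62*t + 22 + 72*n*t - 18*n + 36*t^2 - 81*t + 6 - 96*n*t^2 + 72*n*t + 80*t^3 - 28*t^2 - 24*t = n*(-96*t^2 + 144*t - 30) + 80*t^3 + 8*t^2 - 167*t + 40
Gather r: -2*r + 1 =1 - 2*r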